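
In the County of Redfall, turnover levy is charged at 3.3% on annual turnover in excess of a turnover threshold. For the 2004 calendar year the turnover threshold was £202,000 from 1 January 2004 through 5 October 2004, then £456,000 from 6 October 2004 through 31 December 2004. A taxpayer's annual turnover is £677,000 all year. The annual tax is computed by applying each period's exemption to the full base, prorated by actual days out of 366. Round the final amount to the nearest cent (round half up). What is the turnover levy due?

1 January – 5 October 2004: 279 days, exemption £202,000 → (£677,000 − £202,000) × 3.3% × 279/366 = £11,948.9754
6 October – 31 December 2004: 87 days, exemption £456,000 → (£677,000 − £456,000) × 3.3% × 87/366 = £1,733.5820
Total = £13,682.5574

£13,682.56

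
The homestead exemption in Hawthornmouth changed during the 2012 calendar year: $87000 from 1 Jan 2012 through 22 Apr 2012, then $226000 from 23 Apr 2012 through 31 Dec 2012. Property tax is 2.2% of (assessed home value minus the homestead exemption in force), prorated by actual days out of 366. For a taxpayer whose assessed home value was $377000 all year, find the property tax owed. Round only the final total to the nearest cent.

1 Jan – 22 Apr 2012: 113 days, exemption $87000 → ($377000 − $87000) × 2.2% × 113/366 = $1969.7814
23 Apr – 31 Dec 2012: 253 days, exemption $226000 → ($377000 − $226000) × 2.2% × 253/366 = $2296.3552
Total = $4266.1366

$4266.14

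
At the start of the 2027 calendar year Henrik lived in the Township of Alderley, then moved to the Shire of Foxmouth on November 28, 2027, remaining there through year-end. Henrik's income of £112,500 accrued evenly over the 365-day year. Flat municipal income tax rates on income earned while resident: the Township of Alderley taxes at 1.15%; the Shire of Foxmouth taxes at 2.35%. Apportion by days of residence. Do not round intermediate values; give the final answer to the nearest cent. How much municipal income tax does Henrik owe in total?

The Township of Alderley, January 1 – November 27, 2027: 331 days → £112,500 × 1.15% × 331/365 = £1,173.2363
The Shire of Foxmouth, November 28 – December 31, 2027: 34 days → £112,500 × 2.35% × 34/365 = £246.2671
Total = £1,419.5034

£1,419.50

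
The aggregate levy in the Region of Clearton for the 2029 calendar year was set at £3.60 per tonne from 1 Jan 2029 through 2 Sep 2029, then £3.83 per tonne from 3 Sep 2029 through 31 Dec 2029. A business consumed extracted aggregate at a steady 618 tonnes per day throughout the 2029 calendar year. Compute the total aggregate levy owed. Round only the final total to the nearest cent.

£829108.80

1 Jan – 2 Sep 2029: 245 days × 618 tonnes/day = 151,410 tonnes at £3.60/tonne → £545076.00
3 Sep – 31 Dec 2029: 120 days × 618 tonnes/day = 74,160 tonnes at £3.83/tonne → £284032.80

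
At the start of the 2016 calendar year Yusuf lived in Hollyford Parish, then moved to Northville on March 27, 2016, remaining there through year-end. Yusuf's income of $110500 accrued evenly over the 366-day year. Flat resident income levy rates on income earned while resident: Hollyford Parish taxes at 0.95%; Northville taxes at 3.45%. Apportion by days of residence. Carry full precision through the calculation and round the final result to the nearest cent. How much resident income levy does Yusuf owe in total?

$3163.14

Hollyford Parish, January 1 – March 26, 2016: 86 days → $110500 × 0.95% × 86/366 = $246.6626
Northville, March 27 – December 31, 2016: 280 days → $110500 × 3.45% × 280/366 = $2916.4754
Total = $3163.1380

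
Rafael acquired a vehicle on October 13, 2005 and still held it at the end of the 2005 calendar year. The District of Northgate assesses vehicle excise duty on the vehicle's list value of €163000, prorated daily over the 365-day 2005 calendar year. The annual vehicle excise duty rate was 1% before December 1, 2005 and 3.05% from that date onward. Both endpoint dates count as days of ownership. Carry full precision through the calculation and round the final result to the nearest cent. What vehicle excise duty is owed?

€641.06

October 13 – November 30, 2005: 49 days at 1% → €163000 × 1% × 49/365 = €218.8219
December 1 – December 31, 2005: 31 days at 3.05% → €163000 × 3.05% × 31/365 = €422.2370
Total = €641.0589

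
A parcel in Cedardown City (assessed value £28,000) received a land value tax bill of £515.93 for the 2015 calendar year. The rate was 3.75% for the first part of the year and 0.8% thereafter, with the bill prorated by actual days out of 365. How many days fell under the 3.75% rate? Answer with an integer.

129 days

Let d = days at the first rate; then 365 − d days at the second rate.
£28,000 × [3.75%·d + 0.8%·(365−d)] / 365 = £515.93
Solving gives d = 129, so the new rate took effect on May 10, 2015.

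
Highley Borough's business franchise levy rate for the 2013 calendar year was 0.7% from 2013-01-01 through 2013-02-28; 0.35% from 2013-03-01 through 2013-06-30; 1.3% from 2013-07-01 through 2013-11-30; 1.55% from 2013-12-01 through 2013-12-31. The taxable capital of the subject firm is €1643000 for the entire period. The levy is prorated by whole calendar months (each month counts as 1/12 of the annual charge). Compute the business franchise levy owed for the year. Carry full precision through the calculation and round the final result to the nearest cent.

2013-01-01 to 2013-02-28: 2 months at 0.7% → €1643000 × 0.7% × 2/12 = €1916.8333
2013-03-01 to 2013-06-30: 4 months at 0.35% → €1643000 × 0.35% × 4/12 = €1916.8333
2013-07-01 to 2013-11-30: 5 months at 1.3% → €1643000 × 1.3% × 5/12 = €8899.5833
2013-12-01 to 2013-12-31: 1 month at 1.55% → €1643000 × 1.55% × 1/12 = €2122.2083
Total = €14855.4583

€14855.46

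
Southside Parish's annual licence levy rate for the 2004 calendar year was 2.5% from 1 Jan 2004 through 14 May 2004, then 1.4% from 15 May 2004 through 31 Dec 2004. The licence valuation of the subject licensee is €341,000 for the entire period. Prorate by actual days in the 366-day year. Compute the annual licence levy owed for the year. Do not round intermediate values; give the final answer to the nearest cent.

1 Jan – 14 May 2004: 135 days at 2.5% → €341,000 × 2.5% × 135/366 = €3,144.4672
15 May – 31 Dec 2004: 231 days at 1.4% → €341,000 × 1.4% × 231/366 = €3,013.0984
Total = €6,157.5656

€6,157.57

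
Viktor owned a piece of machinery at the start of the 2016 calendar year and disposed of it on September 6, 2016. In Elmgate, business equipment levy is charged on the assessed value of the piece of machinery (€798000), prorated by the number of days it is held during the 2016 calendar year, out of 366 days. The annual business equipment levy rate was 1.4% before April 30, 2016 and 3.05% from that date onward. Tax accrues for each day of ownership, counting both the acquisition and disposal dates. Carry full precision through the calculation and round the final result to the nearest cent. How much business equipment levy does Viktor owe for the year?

€12307.95

January 1 – April 29, 2016: 120 days at 1.4% → €798000 × 1.4% × 120/366 = €3662.9508
April 30 – September 6, 2016: 130 days at 3.05% → €798000 × 3.05% × 130/366 = €8645.0000
Total = €12307.9508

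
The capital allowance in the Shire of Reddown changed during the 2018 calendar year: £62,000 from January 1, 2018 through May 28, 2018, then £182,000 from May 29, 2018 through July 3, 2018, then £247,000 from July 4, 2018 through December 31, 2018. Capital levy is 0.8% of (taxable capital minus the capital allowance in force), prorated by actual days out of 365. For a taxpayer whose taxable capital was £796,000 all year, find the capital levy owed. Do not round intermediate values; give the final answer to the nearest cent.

£5,043.40

January 1 – May 28, 2018: 148 days, exemption £62,000 → (£796,000 − £62,000) × 0.8% × 148/365 = £2,380.9753
May 29 – July 3, 2018: 36 days, exemption £182,000 → (£796,000 − £182,000) × 0.8% × 36/365 = £484.4712
July 4 – December 31, 2018: 181 days, exemption £247,000 → (£796,000 − £247,000) × 0.8% × 181/365 = £2,177.9507
Total = £5,043.3973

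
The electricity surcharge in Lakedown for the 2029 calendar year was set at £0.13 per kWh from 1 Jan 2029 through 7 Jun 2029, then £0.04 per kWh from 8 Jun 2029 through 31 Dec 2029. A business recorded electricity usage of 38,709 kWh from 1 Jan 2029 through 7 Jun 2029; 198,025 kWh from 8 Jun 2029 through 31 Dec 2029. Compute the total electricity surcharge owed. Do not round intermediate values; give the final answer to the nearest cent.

1 Jan – 7 Jun 2029: 38,709 kWh at £0.13/kWh → £5032.17
8 Jun – 31 Dec 2029: 198,025 kWh at £0.04/kWh → £7921.00

£12953.17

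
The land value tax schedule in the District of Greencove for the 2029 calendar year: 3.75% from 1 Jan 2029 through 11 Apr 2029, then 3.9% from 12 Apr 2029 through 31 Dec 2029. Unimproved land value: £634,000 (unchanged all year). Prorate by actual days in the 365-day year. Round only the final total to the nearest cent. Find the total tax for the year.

1 Jan – 11 Apr 2029: 101 days at 3.75% → £634,000 × 3.75% × 101/365 = £6,578.8356
12 Apr – 31 Dec 2029: 264 days at 3.9% → £634,000 × 3.9% × 264/365 = £17,884.0110
Total = £24,462.8466

£24,462.85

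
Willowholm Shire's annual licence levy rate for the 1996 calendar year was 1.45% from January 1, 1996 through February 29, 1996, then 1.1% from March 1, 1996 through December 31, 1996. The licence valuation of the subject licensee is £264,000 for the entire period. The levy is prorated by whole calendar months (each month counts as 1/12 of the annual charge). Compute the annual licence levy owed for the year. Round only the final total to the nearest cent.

January 1 – February 29, 1996: 2 months at 1.45% → £264,000 × 1.45% × 2/12 = £638.0000
March 1 – December 31, 1996: 10 months at 1.1% → £264,000 × 1.1% × 10/12 = £2,420.0000
Total = £3,058.0000

£3,058.00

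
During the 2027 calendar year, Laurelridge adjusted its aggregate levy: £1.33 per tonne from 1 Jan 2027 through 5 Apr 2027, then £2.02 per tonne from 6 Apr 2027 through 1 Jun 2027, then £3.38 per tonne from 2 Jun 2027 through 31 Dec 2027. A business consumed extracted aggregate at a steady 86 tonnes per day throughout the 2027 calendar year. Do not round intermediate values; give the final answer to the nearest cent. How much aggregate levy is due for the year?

1 Jan – 5 Apr 2027: 95 days × 86 tonnes/day = 8,170 tonnes at £1.33/tonne → £10,866.10
6 Apr – 1 Jun 2027: 57 days × 86 tonnes/day = 4,902 tonnes at £2.02/tonne → £9,902.04
2 Jun – 31 Dec 2027: 213 days × 86 tonnes/day = 18,318 tonnes at £3.38/tonne → £61,914.84

£82,682.98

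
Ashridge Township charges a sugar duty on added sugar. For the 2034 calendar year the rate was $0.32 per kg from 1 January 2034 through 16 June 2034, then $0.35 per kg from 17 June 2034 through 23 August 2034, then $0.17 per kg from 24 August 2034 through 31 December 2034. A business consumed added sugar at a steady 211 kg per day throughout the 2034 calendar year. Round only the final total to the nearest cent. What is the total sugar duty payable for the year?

1 January – 16 June 2034: 167 days × 211 kg/day = 35,237 kg at $0.32/kg → $11275.84
17 June – 23 August 2034: 68 days × 211 kg/day = 14,348 kg at $0.35/kg → $5021.80
24 August – 31 December 2034: 130 days × 211 kg/day = 27,430 kg at $0.17/kg → $4663.10

$20960.74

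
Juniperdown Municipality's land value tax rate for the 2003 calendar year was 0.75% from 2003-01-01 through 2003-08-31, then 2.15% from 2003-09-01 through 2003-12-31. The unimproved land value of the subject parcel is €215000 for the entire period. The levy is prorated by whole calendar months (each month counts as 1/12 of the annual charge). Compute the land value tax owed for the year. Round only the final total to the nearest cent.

€2615.83

2003-01-01 to 2003-08-31: 8 months at 0.75% → €215000 × 0.75% × 8/12 = €1075.0000
2003-09-01 to 2003-12-31: 4 months at 2.15% → €215000 × 2.15% × 4/12 = €1540.8333
Total = €2615.8333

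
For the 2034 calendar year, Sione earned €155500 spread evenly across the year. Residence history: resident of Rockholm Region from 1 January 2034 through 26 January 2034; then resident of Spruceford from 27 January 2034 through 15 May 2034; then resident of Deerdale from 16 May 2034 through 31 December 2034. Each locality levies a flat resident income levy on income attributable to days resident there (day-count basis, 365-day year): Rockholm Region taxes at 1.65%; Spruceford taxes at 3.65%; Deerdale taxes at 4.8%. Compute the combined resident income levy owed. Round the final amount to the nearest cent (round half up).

Rockholm Region, 1 January – 26 January 2034: 26 days → €155500 × 1.65% × 26/365 = €182.7658
Spruceford, 27 January – 15 May 2034: 109 days → €155500 × 3.65% × 109/365 = €1694.9500
Deerdale, 16 May – 31 December 2034: 230 days → €155500 × 4.8% × 230/365 = €4703.3425
Total = €6581.0582

€6581.06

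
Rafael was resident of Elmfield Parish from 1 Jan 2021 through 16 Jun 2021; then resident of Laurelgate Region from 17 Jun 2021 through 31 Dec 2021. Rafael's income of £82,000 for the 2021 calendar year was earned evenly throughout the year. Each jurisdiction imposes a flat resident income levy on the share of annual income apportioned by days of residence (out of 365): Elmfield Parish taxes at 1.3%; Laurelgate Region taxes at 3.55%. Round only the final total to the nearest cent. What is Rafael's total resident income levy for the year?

Elmfield Parish, 1 Jan – 16 Jun 2021: 167 days → £82,000 × 1.3% × 167/365 = £487.7315
Laurelgate Region, 17 Jun – 31 Dec 2021: 198 days → £82,000 × 3.55% × 198/365 = £1,579.1178
Total = £2,066.8493

£2,066.85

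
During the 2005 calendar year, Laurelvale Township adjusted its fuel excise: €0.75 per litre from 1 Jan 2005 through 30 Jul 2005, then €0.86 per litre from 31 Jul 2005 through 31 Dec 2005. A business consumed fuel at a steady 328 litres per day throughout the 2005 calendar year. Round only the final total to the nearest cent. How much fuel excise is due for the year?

1 Jan – 30 Jul 2005: 211 days × 328 litres/day = 69,208 litres at €0.75/litre → €51906.00
31 Jul – 31 Dec 2005: 154 days × 328 litres/day = 50,512 litres at €0.86/litre → €43440.32

€95346.32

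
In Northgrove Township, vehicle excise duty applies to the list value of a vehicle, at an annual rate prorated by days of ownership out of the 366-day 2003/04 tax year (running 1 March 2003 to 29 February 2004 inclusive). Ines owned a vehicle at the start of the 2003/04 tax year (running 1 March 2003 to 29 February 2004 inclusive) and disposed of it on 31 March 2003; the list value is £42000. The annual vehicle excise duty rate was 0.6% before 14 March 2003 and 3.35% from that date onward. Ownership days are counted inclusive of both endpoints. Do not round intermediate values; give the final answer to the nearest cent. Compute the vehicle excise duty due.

£78.15

1 March – 13 March 2003: 13 days at 0.6% → £42000 × 0.6% × 13/366 = £8.9508
14 March – 31 March 2003: 18 days at 3.35% → £42000 × 3.35% × 18/366 = £69.1967
Total = £78.1475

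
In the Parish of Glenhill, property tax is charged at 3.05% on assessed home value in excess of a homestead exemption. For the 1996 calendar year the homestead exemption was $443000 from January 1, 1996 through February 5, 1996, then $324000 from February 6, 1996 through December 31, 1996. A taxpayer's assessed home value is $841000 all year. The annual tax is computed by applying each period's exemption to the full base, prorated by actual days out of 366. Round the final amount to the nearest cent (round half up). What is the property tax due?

January 1 – February 5, 1996: 36 days, exemption $443000 → ($841000 − $443000) × 3.05% × 36/366 = $1194.0000
February 6 – December 31, 1996: 330 days, exemption $324000 → ($841000 − $324000) × 3.05% × 330/366 = $14217.5000
Total = $15411.5000

$15411.50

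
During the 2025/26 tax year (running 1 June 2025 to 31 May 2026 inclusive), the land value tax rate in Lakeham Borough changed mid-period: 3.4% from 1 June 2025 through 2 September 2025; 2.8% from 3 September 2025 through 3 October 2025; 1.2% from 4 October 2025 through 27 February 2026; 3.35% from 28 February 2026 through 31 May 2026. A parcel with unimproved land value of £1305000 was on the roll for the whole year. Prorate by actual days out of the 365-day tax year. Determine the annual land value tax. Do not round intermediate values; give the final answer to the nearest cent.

1 June – 2 September 2025: 94 days at 3.4% → £1305000 × 3.4% × 94/365 = £11426.7945
3 September – 3 October 2025: 31 days at 2.8% → £1305000 × 2.8% × 31/365 = £3103.3973
4 October 2025 – 27 February 2026: 147 days at 1.2% → £1305000 × 1.2% × 147/365 = £6306.9041
28 February – 31 May 2026: 93 days at 3.35% → £1305000 × 3.35% × 93/365 = £11138.9795
Total = £31976.0753

£31976.08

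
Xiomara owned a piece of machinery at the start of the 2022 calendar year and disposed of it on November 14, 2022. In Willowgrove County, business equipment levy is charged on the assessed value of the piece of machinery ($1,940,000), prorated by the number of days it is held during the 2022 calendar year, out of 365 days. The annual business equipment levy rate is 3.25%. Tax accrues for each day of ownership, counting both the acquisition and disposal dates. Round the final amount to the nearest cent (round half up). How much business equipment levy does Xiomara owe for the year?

$54,931.23

Days held (January 1 – November 14, 2022): 318 out of 365
Tax = $1,940,000 × 3.25% × 318/365 = $54,931.2329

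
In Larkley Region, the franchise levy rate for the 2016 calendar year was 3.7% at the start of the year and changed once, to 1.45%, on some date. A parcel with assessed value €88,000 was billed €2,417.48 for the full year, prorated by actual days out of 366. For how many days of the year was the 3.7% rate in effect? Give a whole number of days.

Let d = days at the first rate; then 366 − d days at the second rate.
€88,000 × [3.7%·d + 1.45%·(366−d)] / 366 = €2,417.48
Solving gives d = 211, so the new rate took effect on July 30, 2016.

211 days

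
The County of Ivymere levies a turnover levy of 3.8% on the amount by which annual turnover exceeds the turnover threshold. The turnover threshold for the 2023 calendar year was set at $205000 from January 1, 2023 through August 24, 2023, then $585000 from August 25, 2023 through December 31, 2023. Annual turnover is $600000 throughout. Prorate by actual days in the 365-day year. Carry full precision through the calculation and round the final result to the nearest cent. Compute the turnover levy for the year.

January 1 – August 24, 2023: 236 days, exemption $205000 → ($600000 − $205000) × 3.8% × 236/365 = $9705.0959
August 25 – December 31, 2023: 129 days, exemption $585000 → ($600000 − $585000) × 3.8% × 129/365 = $201.4521
Total = $9906.5479

$9906.55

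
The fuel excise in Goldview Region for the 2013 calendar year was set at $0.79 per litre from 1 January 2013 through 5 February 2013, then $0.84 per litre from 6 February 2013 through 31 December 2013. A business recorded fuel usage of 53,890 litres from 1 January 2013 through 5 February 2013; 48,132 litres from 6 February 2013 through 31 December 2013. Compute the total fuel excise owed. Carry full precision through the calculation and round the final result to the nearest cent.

$83,003.98

1 January – 5 February 2013: 53,890 litres at $0.79/litre → $42,573.10
6 February – 31 December 2013: 48,132 litres at $0.84/litre → $40,430.88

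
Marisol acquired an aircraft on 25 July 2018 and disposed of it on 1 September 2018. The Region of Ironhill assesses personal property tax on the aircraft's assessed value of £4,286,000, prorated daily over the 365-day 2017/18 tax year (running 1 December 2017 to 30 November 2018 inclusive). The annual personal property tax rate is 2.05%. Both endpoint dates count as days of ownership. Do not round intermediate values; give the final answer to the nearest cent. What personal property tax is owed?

£9,388.10

Days held (25 July – 1 September 2018): 39 out of 365
Tax = £4,286,000 × 2.05% × 39/365 = £9,388.1014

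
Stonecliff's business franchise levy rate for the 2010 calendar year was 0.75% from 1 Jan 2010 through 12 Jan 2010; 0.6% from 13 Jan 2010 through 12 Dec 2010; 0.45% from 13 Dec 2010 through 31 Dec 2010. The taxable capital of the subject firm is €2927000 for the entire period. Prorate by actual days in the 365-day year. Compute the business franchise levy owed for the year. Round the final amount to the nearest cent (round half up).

€17477.80

1 Jan – 12 Jan 2010: 12 days at 0.75% → €2927000 × 0.75% × 12/365 = €721.7260
13 Jan – 12 Dec 2010: 334 days at 0.6% → €2927000 × 0.6% × 334/365 = €16070.4329
13 Dec – 31 Dec 2010: 19 days at 0.45% → €2927000 × 0.45% × 19/365 = €685.6397
Total = €17477.7986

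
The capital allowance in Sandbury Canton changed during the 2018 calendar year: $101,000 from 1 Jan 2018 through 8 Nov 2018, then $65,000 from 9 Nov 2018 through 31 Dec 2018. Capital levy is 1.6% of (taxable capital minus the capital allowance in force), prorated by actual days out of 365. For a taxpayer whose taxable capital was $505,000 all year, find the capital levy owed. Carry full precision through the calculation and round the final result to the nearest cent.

1 Jan – 8 Nov 2018: 312 days, exemption $101,000 → ($505,000 − $101,000) × 1.6% × 312/365 = $5,525.3918
9 Nov – 31 Dec 2018: 53 days, exemption $65,000 → ($505,000 − $65,000) × 1.6% × 53/365 = $1,022.2466
Total = $6,547.6384

$6,547.64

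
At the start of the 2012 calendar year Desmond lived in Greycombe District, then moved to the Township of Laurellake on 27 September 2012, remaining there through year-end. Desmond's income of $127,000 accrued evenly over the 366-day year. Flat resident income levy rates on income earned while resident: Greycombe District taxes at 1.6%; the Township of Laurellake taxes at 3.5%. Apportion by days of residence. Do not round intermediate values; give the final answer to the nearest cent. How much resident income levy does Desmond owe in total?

$2,664.92

Greycombe District, 1 January – 26 September 2012: 270 days → $127,000 × 1.6% × 270/366 = $1,499.0164
The Township of Laurellake, 27 September – 31 December 2012: 96 days → $127,000 × 3.5% × 96/366 = $1,165.9016
Total = $2,664.9180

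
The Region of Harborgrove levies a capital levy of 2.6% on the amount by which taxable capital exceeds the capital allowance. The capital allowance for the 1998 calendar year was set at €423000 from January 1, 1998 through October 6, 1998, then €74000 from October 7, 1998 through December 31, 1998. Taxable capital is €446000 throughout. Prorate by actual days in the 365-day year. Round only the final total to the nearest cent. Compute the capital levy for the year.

€2735.98

January 1 – October 6, 1998: 279 days, exemption €423000 → (€446000 − €423000) × 2.6% × 279/365 = €457.1014
October 7 – December 31, 1998: 86 days, exemption €74000 → (€446000 − €74000) × 2.6% × 86/365 = €2278.8822
Total = €2735.9836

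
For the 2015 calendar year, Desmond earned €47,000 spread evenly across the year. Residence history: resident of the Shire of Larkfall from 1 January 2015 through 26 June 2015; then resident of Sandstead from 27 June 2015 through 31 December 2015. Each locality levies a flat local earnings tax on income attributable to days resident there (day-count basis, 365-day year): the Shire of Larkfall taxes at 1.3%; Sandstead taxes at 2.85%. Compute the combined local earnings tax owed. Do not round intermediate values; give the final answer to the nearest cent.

The Shire of Larkfall, 1 January – 26 June 2015: 177 days → €47,000 × 1.3% × 177/365 = €296.2932
Sandstead, 27 June – 31 December 2015: 188 days → €47,000 × 2.85% × 188/365 = €689.9342
Total = €986.2274

€986.23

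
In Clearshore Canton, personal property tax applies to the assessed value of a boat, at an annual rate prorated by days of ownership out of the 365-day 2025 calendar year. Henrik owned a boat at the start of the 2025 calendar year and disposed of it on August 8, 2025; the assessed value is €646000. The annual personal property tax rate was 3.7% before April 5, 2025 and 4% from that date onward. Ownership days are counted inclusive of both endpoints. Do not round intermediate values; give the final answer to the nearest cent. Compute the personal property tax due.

January 1 – April 4, 2025: 94 days at 3.7% → €646000 × 3.7% × 94/365 = €6155.5836
April 5 – August 8, 2025: 126 days at 4% → €646000 × 4% × 126/365 = €8920.1096
Total = €15075.6932

€15075.69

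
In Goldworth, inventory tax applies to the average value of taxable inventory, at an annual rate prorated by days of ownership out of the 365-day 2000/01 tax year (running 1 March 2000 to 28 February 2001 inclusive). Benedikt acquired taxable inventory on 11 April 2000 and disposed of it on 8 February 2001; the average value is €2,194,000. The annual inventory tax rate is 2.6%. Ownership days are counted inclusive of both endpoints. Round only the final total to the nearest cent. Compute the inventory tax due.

Days held (11 April 2000 – 8 February 2001): 304 out of 365
Tax = €2,194,000 × 2.6% × 304/365 = €47,510.6192

€47,510.62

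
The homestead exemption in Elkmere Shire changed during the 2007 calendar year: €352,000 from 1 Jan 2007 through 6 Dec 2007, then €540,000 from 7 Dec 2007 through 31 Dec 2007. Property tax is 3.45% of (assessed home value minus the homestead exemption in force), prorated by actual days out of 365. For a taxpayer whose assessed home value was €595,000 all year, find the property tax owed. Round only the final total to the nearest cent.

1 Jan – 6 Dec 2007: 340 days, exemption €352,000 → (€595,000 − €352,000) × 3.45% × 340/365 = €7,809.2877
7 Dec – 31 Dec 2007: 25 days, exemption €540,000 → (€595,000 − €540,000) × 3.45% × 25/365 = €129.9658
Total = €7,939.2534

€7,939.25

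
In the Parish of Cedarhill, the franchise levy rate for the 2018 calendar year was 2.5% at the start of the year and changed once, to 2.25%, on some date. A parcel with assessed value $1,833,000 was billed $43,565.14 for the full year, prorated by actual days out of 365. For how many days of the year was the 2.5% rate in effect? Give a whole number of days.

185 days

Let d = days at the first rate; then 365 − d days at the second rate.
$1,833,000 × [2.5%·d + 2.25%·(365−d)] / 365 = $43,565.14
Solving gives d = 185, so the new rate took effect on July 5, 2018.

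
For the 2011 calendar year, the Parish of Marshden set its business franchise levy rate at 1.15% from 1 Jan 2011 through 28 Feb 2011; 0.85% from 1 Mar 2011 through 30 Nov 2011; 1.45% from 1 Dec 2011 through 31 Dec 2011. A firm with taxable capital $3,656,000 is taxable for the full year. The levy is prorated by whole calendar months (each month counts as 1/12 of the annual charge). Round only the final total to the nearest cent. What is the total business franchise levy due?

1 Jan – 28 Feb 2011: 2 months at 1.15% → $3,656,000 × 1.15% × 2/12 = $7,007.3333
1 Mar – 30 Nov 2011: 9 months at 0.85% → $3,656,000 × 0.85% × 9/12 = $23,307.0000
1 Dec – 31 Dec 2011: 1 month at 1.45% → $3,656,000 × 1.45% × 1/12 = $4,417.6667
Total = $34,732.0000

$34,732.00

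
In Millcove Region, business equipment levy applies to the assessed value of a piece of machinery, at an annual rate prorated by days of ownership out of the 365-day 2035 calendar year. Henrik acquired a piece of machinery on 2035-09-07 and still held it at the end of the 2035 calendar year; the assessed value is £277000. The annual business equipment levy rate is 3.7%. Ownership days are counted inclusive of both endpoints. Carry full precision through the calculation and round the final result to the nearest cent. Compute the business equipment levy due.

£3257.22

Days held (2035-09-07 to 2035-12-31): 116 out of 365
Tax = £277000 × 3.7% × 116/365 = £3257.2164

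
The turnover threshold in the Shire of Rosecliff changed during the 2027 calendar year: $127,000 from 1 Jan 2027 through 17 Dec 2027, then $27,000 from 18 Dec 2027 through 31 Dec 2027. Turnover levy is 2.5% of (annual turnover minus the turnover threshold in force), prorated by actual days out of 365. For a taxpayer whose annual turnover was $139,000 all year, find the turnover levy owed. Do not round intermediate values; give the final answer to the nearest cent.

1 Jan – 17 Dec 2027: 351 days, exemption $127,000 → ($139,000 − $127,000) × 2.5% × 351/365 = $288.4932
18 Dec – 31 Dec 2027: 14 days, exemption $27,000 → ($139,000 − $27,000) × 2.5% × 14/365 = $107.3973
Total = $395.8904

$395.89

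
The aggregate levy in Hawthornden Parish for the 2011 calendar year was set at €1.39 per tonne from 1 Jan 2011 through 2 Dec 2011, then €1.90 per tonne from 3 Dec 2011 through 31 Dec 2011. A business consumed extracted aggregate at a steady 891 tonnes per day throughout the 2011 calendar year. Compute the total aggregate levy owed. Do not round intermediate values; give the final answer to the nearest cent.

€465,226.74

1 Jan – 2 Dec 2011: 336 days × 891 tonnes/day = 299,376 tonnes at €1.39/tonne → €416,132.64
3 Dec – 31 Dec 2011: 29 days × 891 tonnes/day = 25,839 tonnes at €1.90/tonne → €49,094.10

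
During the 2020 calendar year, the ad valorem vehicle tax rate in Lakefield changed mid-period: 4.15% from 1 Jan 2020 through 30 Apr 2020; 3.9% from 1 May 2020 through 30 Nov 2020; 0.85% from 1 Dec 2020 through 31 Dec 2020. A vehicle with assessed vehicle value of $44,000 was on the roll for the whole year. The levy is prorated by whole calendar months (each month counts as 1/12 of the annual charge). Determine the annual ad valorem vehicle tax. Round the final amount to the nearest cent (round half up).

1 Jan – 30 Apr 2020: 4 months at 4.15% → $44,000 × 4.15% × 4/12 = $608.6667
1 May – 30 Nov 2020: 7 months at 3.9% → $44,000 × 3.9% × 7/12 = $1,001.0000
1 Dec – 31 Dec 2020: 1 month at 0.85% → $44,000 × 0.85% × 1/12 = $31.1667
Total = $1,640.8333

$1,640.83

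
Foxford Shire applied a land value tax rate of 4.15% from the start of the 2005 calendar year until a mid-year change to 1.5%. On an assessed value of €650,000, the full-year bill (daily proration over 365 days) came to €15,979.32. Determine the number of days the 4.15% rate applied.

132 days

Let d = days at the first rate; then 365 − d days at the second rate.
€650,000 × [4.15%·d + 1.5%·(365−d)] / 365 = €15,979.32
Solving gives d = 132, so the new rate took effect on 13 May 2005.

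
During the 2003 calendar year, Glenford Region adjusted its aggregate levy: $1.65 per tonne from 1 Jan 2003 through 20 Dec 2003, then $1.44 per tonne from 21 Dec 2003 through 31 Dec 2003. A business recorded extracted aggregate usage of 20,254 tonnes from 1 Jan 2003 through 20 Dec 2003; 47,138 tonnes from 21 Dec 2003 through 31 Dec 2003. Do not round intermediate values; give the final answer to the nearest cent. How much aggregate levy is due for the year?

$101,297.82

1 Jan – 20 Dec 2003: 20,254 tonnes at $1.65/tonne → $33,419.10
21 Dec – 31 Dec 2003: 47,138 tonnes at $1.44/tonne → $67,878.72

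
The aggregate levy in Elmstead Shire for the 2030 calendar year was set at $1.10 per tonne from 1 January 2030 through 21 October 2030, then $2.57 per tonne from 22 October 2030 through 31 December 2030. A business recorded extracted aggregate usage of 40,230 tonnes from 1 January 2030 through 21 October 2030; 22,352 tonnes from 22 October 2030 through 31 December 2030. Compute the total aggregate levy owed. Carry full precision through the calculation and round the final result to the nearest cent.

$101697.64

1 January – 21 October 2030: 40,230 tonnes at $1.10/tonne → $44253.00
22 October – 31 December 2030: 22,352 tonnes at $2.57/tonne → $57444.64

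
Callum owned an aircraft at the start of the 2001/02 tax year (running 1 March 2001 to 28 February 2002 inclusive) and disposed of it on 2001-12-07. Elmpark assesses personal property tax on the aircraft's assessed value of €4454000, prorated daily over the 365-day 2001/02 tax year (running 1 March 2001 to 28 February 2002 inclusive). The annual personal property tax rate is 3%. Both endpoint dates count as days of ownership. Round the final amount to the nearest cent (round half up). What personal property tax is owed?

€103235.18

Days held (2001-03-01 to 2001-12-07): 282 out of 365
Tax = €4454000 × 3% × 282/365 = €103235.1781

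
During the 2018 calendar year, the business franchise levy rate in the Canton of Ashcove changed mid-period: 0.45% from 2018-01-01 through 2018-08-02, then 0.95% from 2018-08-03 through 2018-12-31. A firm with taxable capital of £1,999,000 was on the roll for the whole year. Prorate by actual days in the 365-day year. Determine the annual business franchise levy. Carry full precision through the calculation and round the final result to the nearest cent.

£13,130.42

2018-01-01 to 2018-08-02: 214 days at 0.45% → £1,999,000 × 0.45% × 214/365 = £5,274.0740
2018-08-03 to 2018-12-31: 151 days at 0.95% → £1,999,000 × 0.95% × 151/365 = £7,856.3438
Total = £13,130.4178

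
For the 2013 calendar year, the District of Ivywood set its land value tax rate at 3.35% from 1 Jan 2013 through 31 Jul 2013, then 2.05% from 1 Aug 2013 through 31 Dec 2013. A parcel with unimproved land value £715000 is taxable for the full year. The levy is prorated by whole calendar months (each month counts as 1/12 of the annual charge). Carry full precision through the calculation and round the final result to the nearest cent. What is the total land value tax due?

£20079.58

1 Jan – 31 Jul 2013: 7 months at 3.35% → £715000 × 3.35% × 7/12 = £13972.2917
1 Aug – 31 Dec 2013: 5 months at 2.05% → £715000 × 2.05% × 5/12 = £6107.2917
Total = £20079.5833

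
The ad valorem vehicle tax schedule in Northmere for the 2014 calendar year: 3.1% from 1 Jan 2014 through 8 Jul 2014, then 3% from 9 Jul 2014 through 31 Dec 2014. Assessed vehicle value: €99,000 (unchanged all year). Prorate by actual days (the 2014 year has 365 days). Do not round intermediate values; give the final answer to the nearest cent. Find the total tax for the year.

€3,021.26

1 Jan – 8 Jul 2014: 189 days at 3.1% → €99,000 × 3.1% × 189/365 = €1,589.1534
9 Jul – 31 Dec 2014: 176 days at 3% → €99,000 × 3% × 176/365 = €1,432.1096
Total = €3,021.2630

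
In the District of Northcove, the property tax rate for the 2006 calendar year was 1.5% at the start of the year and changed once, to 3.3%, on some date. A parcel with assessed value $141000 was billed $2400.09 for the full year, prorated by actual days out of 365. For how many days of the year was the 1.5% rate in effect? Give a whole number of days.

324 days

Let d = days at the first rate; then 365 − d days at the second rate.
$141000 × [1.5%·d + 3.3%·(365−d)] / 365 = $2400.09
Solving gives d = 324, so the new rate took effect on 21 Nov 2006.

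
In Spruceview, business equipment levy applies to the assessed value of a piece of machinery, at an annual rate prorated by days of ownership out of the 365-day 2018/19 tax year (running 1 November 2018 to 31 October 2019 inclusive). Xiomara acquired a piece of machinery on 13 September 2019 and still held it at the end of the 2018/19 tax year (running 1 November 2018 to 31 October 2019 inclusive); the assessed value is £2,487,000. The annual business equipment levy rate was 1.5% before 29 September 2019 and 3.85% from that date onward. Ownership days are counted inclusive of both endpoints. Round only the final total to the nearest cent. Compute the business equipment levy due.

£10,292.09

13 September – 28 September 2019: 16 days at 1.5% → £2,487,000 × 1.5% × 16/365 = £1,635.2877
29 September – 31 October 2019: 33 days at 3.85% → £2,487,000 × 3.85% × 33/365 = £8,656.8041
Total = £10,292.0918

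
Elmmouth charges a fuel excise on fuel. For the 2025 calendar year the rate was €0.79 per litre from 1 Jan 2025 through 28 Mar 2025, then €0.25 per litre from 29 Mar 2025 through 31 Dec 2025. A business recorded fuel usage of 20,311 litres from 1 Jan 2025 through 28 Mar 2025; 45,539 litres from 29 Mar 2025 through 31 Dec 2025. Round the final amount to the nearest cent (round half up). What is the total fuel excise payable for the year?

€27,430.44

1 Jan – 28 Mar 2025: 20,311 litres at €0.79/litre → €16,045.69
29 Mar – 31 Dec 2025: 45,539 litres at €0.25/litre → €11,384.75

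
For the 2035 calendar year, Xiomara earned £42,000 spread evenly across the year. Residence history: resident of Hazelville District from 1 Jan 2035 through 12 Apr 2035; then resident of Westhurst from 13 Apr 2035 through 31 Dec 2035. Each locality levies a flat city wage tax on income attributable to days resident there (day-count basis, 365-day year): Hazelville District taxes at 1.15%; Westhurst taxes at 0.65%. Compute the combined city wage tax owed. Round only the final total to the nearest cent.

Hazelville District, 1 Jan – 12 Apr 2035: 102 days → £42,000 × 1.15% × 102/365 = £134.9753
Westhurst, 13 Apr – 31 Dec 2035: 263 days → £42,000 × 0.65% × 263/365 = £196.7096
Total = £331.6849

£331.68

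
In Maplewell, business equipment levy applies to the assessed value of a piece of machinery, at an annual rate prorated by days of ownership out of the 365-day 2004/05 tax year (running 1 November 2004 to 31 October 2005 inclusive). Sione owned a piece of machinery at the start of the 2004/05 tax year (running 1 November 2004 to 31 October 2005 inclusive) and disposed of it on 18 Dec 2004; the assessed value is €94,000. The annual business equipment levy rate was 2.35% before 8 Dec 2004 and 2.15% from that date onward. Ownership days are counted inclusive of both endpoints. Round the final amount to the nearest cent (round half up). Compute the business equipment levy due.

€284.83

1 Nov – 7 Dec 2004: 37 days at 2.35% → €94,000 × 2.35% × 37/365 = €223.9260
8 Dec – 18 Dec 2004: 11 days at 2.15% → €94,000 × 2.15% × 11/365 = €60.9068
Total = €284.8329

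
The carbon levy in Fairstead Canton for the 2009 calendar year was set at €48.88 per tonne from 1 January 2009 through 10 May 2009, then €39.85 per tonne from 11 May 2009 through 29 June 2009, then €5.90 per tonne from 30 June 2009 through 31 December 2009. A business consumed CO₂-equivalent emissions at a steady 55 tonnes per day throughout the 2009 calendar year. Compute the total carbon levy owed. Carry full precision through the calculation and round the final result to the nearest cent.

€519,112.00

1 January – 10 May 2009: 130 days × 55 tonnes/day = 7,150 tonnes at €48.88/tonne → €349,492.00
11 May – 29 June 2009: 50 days × 55 tonnes/day = 2,750 tonnes at €39.85/tonne → €109,587.50
30 June – 31 December 2009: 185 days × 55 tonnes/day = 10,175 tonnes at €5.90/tonne → €60,032.50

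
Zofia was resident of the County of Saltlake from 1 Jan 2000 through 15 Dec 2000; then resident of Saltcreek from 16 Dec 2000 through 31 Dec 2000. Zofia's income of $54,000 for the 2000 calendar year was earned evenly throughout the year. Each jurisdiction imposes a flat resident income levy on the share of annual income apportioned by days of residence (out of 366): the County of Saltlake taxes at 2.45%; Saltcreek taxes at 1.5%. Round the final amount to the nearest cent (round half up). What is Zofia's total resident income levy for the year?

$1,300.57

The County of Saltlake, 1 Jan – 15 Dec 2000: 350 days → $54,000 × 2.45% × 350/366 = $1,265.1639
Saltcreek, 16 Dec – 31 Dec 2000: 16 days → $54,000 × 1.5% × 16/366 = $35.4098
Total = $1,300.5738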